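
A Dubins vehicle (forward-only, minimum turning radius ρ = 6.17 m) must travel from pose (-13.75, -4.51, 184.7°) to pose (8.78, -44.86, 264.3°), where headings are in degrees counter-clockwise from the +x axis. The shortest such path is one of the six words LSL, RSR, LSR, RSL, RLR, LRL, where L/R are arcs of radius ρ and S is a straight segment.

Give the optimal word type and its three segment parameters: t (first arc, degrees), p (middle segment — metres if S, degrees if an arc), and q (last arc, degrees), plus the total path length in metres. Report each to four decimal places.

LSR: t = 130.0089°, p = 35.0458 m, q = 50.4089°, L = 54.4744 m

Let ψ = atan2(Δy, Δx) = atan2(-40.35, 22.53) = -60.8226° be the start→goal bearing.
Normalize: d = |goal − start| / ρ = 46.213888/6.17 = 7.490095, α = (θ_start − ψ) mod 360° = 245.5226° = 4.285177 rad, β = (θ_goal − ψ) mod 360° = 325.1226° = 5.674459 rad.
Common terms: sin α = -0.910125, cos α = -0.414335, sin β = -0.571823, cos β = 0.820377, cos(α−β) = 0.180519, d² = 56.101526. Work in radians in the unit-radius frame; every candidate has L = ρ·(t + p + q).
LSL: p² = 2 + d² − 2cos(α−β) + 2d(sin α − sin β) = 52.672663; p = √p² = 7.257594; φ = atan2(cos β − cos α, d + sin α − sin β) = 0.170958 rad; t = (φ − α) mod 2π = 2.168967 rad, q = (β − φ) mod 2π = 5.503501 rad → L = 6.17·(2.168967 + 7.257594 + 5.503501) = 6.17·14.930061 = 92.118476 m
RSR: p² = 2 + d² − 2cos(α−β) + 2d(sin β − sin α) = 62.808313; p = √p² = 7.925170; φ = atan2(cos α − cos β, d − sin α + sin β) = -0.156434 rad; t = (α − φ) mod 2π = 4.441611 rad, q = (φ − β) mod 2π = 0.452292 rad → L = 6.17·(4.441611 + 7.925170 + 0.452292) = 6.17·12.819073 = 79.093679 m
LSR: p² = d² − 2 + 2cos(α−β) + 2d(sin α + sin β) = 32.262712; p = √p² = 5.680027; φ = atan2(−cos α − cos β, d + sin α + sin β) − atan2(−2, p) = 0.271075 rad; t = (φ − α) mod 2π = 2.269083 rad, q = (φ − β) mod 2π = 0.879801 rad → L = 6.17·(2.269083 + 5.680027 + 0.879801) = 6.17·8.828911 = 54.474382 m
RSL: p² = d² − 2 + 2cos(α−β) − 2d(sin α + sin β) = 76.662418; p = √p² = 8.755708; φ = atan2(cos α + cos β, d − sin α − sin β) − atan2(2, p) = -0.179344 rad; t = (α − φ) mod 2π = 4.464521 rad, q = (β − φ) mod 2π = 5.853803 rad → L = 6.17·(4.464521 + 8.755708 + 5.853803) = 6.17·19.074032 = 117.686779 m
RLR: c = (6 − d² + 2cos(α−β) + 2d(sin α − sin β))/8 = -6.851039, |c| > 1 → infeasible
LRL: c = (6 − d² + 2cos(α−β) − 2d(sin α − sin β))/8 = -5.584083, |c| > 1 → infeasible
Shortest: LSR with L = 54.474382 m ≈ 54.4744 m
Convert LSR to answer units (arcs ×180/π): t = 2.269083·180/π = 130.0089°, p = ρ·p = 6.17·5.680027 = 35.0458 m, q = 0.879801·180/π = 50.4089°, L = 54.4744 m.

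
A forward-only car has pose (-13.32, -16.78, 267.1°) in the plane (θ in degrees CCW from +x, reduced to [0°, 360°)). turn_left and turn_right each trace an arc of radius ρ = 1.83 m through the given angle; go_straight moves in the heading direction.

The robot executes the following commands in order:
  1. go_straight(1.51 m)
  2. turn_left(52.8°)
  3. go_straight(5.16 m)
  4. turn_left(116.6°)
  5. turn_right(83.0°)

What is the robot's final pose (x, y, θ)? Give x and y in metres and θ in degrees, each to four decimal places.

(-3.8557, -20.7405, 353.5000°)

set_pose: (x, y, θ) = (-13.3200, -16.7800, 267.1000°), ρ = 1.83
go_straight(1.51): x += 1.51·cos θ, y += 1.51·sin θ → (-13.3964, -18.2881, 267.1000°)
turn_left(52.8°): centre at ρ to the left, rotate +52.8° → (-12.7475, -19.7805, 319.9000°)
go_straight(5.16): x += 5.16·cos θ, y += 5.16·sin θ → (-8.8005, -23.1041, 319.9000°)
turn_left(116.6°): centre at ρ to the left, rotate +116.6° → (-5.8423, -22.1315, 436.5000° ≡ 76.5000°)
turn_right(83.0°): centre at ρ to the right, rotate −83.0° → (-3.8557, -20.7405, -6.5000° ≡ 353.5000°)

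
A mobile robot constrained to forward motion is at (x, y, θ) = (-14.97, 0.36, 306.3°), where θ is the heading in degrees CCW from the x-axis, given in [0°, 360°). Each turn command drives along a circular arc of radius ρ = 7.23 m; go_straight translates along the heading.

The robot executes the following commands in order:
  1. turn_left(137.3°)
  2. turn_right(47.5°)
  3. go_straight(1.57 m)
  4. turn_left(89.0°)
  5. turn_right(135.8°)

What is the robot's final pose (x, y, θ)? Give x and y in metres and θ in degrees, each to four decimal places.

(11.1483, 31.0559, 349.3000°)

set_pose: (x, y, θ) = (-14.9700, 0.3600, 306.3000°), ρ = 7.23
turn_left(137.3°): centre at ρ to the left, rotate +137.3° → (-1.9582, 3.8343, 443.6000° ≡ 83.6000°)
turn_right(47.5°): centre at ρ to the right, rotate −47.5° → (0.9669, 8.8702, 36.1000°)
go_straight(1.57): x += 1.57·cos θ, y += 1.57·sin θ → (2.2354, 9.7952, 36.1000°)
turn_left(89.0°): centre at ρ to the left, rotate +89.0° → (3.8907, 19.7943, 125.1000°)
turn_right(135.8°): centre at ρ to the right, rotate −135.8° → (11.1483, 31.0559, -10.7000° ≡ 349.3000°)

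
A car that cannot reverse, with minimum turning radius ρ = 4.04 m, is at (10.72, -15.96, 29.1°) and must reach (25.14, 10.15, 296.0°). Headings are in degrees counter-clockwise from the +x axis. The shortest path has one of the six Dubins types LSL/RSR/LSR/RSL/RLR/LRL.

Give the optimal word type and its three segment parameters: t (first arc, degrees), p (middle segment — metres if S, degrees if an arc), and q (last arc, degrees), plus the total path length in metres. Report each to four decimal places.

Let ψ = atan2(Δy, Δx) = atan2(26.11, 14.42) = 61.0891° be the start→goal bearing.
Normalize: d = |goal − start| / ρ = 29.827311/4.04 = 7.382998, α = (θ_start − ψ) mod 360° = 328.0109° = 5.724871 rad, β = (θ_goal − ψ) mod 360° = 234.9109° = 4.099969 rad.
Common terms: sin α = -0.529757, cos α = 0.848149, sin β = -0.818259, cos β = -0.574849, cos(α−β) = -0.054079, d² = 54.508657. Work in radians in the unit-radius frame; every candidate has L = ρ·(t + p + q).
LSL: p² = 2 + d² − 2cos(α−β) + 2d(sin α − sin β) = 60.876837; p = √p² = 7.802361; φ = atan2(cos β − cos α, d + sin α − sin β) = -0.183407 rad; t = (φ − α) mod 2π = 0.374907 rad, q = (β − φ) mod 2π = 4.283376 rad → L = 4.04·(0.374907 + 7.802361 + 4.283376) = 4.04·12.460645 = 50.341005 m
RSR: p² = 2 + d² − 2cos(α−β) + 2d(sin β − sin α) = 52.356793; p = √p² = 7.235799; φ = atan2(cos α − cos β, d − sin α + sin β) = 0.197951 rad; t = (α − φ) mod 2π = 5.526920 rad, q = (φ − β) mod 2π = 2.381167 rad → L = 4.04·(5.526920 + 7.235799 + 2.381167) = 4.04·15.143886 = 61.181300 m
LSR: p² = d² − 2 + 2cos(α−β) + 2d(sin α + sin β) = 32.495689; p = √p² = 5.700499; φ = atan2(−cos α − cos β, d + sin α + sin β) − atan2(−2, p) = 0.292174 rad; t = (φ − α) mod 2π = 0.850488 rad, q = (φ − β) mod 2π = 2.475390 rad → L = 4.04·(0.850488 + 5.700499 + 2.475390) = 4.04·9.026377 = 36.466562 m
RSL: p² = d² − 2 + 2cos(α−β) − 2d(sin α + sin β) = 72.305310; p = √p² = 8.503253; φ = atan2(cos α + cos β, d − sin α − sin β) − atan2(2, p) = -0.199713 rad; t = (α − φ) mod 2π = 5.924584 rad, q = (β − φ) mod 2π = 4.299683 rad → L = 4.04·(5.924584 + 8.503253 + 4.299683) = 4.04·18.727520 = 75.659180 m
RLR: c = (6 − d² + 2cos(α−β) + 2d(sin α − sin β))/8 = -5.544599, |c| > 1 → infeasible
LRL: c = (6 − d² + 2cos(α−β) − 2d(sin α − sin β))/8 = -6.609605, |c| > 1 → infeasible
Shortest: LSR with L = 36.466562 m ≈ 36.4666 m
Convert LSR to answer units (arcs ×180/π): t = 0.850488·180/π = 48.7294°, p = ρ·p = 4.04·5.700499 = 23.0300 m, q = 2.475390·180/π = 141.8294°, L = 36.4666 m.

LSR: t = 48.7294°, p = 23.0300 m, q = 141.8294°, L = 36.4666 m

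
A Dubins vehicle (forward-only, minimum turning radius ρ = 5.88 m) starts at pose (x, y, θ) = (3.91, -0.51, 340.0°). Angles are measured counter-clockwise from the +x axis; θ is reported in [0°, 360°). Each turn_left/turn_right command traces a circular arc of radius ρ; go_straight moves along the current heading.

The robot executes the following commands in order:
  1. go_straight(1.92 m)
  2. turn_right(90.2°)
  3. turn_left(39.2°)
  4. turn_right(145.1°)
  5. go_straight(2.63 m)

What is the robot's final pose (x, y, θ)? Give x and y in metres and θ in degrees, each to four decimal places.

(-1.9690, -17.7829, 143.9000°)

set_pose: (x, y, θ) = (3.9100, -0.5100, 340.0000°), ρ = 5.88
go_straight(1.92): x += 1.92·cos θ, y += 1.92·sin θ → (5.7142, -1.1667, 340.0000°)
turn_right(90.2°): centre at ρ to the right, rotate −90.2° → (9.2215, -8.7224, 249.8000°)
turn_left(39.2°): centre at ρ to the left, rotate +39.2° → (9.1802, -12.6671, 289.0000°)
turn_right(145.1°): centre at ρ to the right, rotate −145.1° → (0.1560, -19.3324, 143.9000°)
go_straight(2.63): x += 2.63·cos θ, y += 2.63·sin θ → (-1.9690, -17.7829, 143.9000°)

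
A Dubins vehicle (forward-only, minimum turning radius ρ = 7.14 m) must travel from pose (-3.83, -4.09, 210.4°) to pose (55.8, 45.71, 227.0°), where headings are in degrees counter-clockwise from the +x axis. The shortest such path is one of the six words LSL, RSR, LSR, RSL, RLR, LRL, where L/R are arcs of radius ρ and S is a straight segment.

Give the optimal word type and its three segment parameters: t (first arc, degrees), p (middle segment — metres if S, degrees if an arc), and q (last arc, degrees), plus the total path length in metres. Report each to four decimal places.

RSR: t = 170.5012°, p = 75.6293 m, q = 172.8988°, L = 118.4226 m

Let ψ = atan2(Δy, Δx) = atan2(49.80, 59.63) = 39.8669° be the start→goal bearing.
Normalize: d = |goal − start| / ρ = 77.690263/7.14 = 10.880989, α = (θ_start − ψ) mod 360° = 170.5331° = 2.976363 rad, β = (θ_goal − ψ) mod 360° = 187.1331° = 3.266088 rad.
Common terms: sin α = 0.164479, cos α = -0.986381, sin β = -0.124174, cos β = -0.992260, cos(α−β) = 0.958323, d² = 118.395925. Work in radians in the unit-radius frame; every candidate has L = ρ·(t + p + q).
LSL: p² = 2 + d² − 2cos(α−β) + 2d(sin α − sin β) = 124.760930; p = √p² = 11.169643; φ = atan2(cos β − cos α, d + sin α − sin β) = -0.000526 rad; t = (φ − α) mod 2π = 3.306296 rad, q = (β − φ) mod 2π = 3.266614 rad → L = 7.14·(3.306296 + 11.169643 + 3.266614) = 7.14·17.742553 = 126.681830 m
RSR: p² = 2 + d² − 2cos(α−β) + 2d(sin β − sin α) = 112.197630; p = √p² = 10.592338; φ = atan2(cos α − cos β, d − sin α + sin β) = 0.000555 rad; t = (α − φ) mod 2π = 2.975808 rad, q = (φ − β) mod 2π = 3.017653 rad → L = 7.14·(2.975808 + 10.592338 + 3.017653) = 7.14·16.585799 = 118.422604 m
LSR: p² = d² − 2 + 2cos(α−β) + 2d(sin α + sin β) = 119.189681; p = √p² = 10.917403; φ = atan2(−cos α − cos β, d + sin α + sin β) − atan2(−2, p) = 0.360413 rad; t = (φ − α) mod 2π = 3.667235 rad, q = (φ − β) mod 2π = 3.377511 rad → L = 7.14·(3.667235 + 10.917403 + 3.377511) = 7.14·17.962149 = 128.249743 m
RSL: p² = d² − 2 + 2cos(α−β) − 2d(sin α + sin β) = 117.435460; p = √p² = 10.836764; φ = atan2(cos α + cos β, d − sin α − sin β) − atan2(2, p) = -0.363036 rad; t = (α − φ) mod 2π = 3.339399 rad, q = (β − φ) mod 2π = 3.629124 rad → L = 7.14·(3.339399 + 10.836764 + 3.629124) = 7.14·17.805288 = 127.129753 m
RLR: c = (6 − d² + 2cos(α−β) + 2d(sin α − sin β))/8 = -13.024704, |c| > 1 → infeasible
LRL: c = (6 − d² + 2cos(α−β) − 2d(sin α − sin β))/8 = -14.595116, |c| > 1 → infeasible
Shortest: RSR with L = 118.422604 m ≈ 118.4226 m
Convert RSR to answer units (arcs ×180/π): t = 2.975808·180/π = 170.5012°, p = ρ·p = 7.14·10.592338 = 75.6293 m, q = 3.017653·180/π = 172.8988°, L = 118.4226 m.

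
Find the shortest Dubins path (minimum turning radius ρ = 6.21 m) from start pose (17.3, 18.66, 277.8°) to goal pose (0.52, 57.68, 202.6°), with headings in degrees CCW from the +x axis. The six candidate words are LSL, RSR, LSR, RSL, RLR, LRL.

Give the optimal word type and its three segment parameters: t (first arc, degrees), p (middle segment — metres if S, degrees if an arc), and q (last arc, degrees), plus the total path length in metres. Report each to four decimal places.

Let ψ = atan2(Δy, Δx) = atan2(39.02, -16.78) = 113.2694° be the start→goal bearing.
Normalize: d = |goal − start| / ρ = 42.475037/6.21 = 6.839781, α = (θ_start − ψ) mod 360° = 164.5306° = 2.871600 rad, β = (θ_goal − ψ) mod 360° = 89.3306° = 1.559112 rad.
Common terms: sin α = 0.266724, cos α = -0.963773, sin β = 0.999932, cos β = 0.011684, cos(α−β) = 0.255446, d² = 46.782598. Work in radians in the unit-radius frame; every candidate has L = ρ·(t + p + q).
LSL: p² = 2 + d² − 2cos(α−β) + 2d(sin α − sin β) = 38.241752; p = √p² = 6.183992; φ = atan2(cos β − cos α, d + sin α − sin β) = 0.158401 rad; t = (φ − α) mod 2π = 3.569986 rad, q = (β − φ) mod 2π = 1.400712 rad → L = 6.21·(3.569986 + 6.183992 + 1.400712) = 6.21·11.154689 = 69.270620 m
RSR: p² = 2 + d² − 2cos(α−β) + 2d(sin β − sin α) = 58.301662; p = √p² = 7.635553; φ = atan2(cos α − cos β, d − sin α + sin β) = -0.128102 rad; t = (α − φ) mod 2π = 2.999702 rad, q = (φ − β) mod 2π = 4.595971 rad → L = 6.21·(2.999702 + 7.635553 + 4.595971) = 6.21·15.231225 = 94.585910 m
LSR: p² = d² − 2 + 2cos(α−β) + 2d(sin α + sin β) = 62.620789; p = √p² = 7.913330; φ = atan2(−cos α − cos β, d + sin α + sin β) − atan2(−2, p) = 0.364467 rad; t = (φ − α) mod 2π = 3.776052 rad, q = (φ − β) mod 2π = 5.088540 rad → L = 6.21·(3.776052 + 7.913330 + 5.088540) = 6.21·16.777922 = 104.190896 m
RSL: p² = d² − 2 + 2cos(α−β) − 2d(sin α + sin β) = 27.966190; p = √p² = 5.288307; φ = atan2(cos α + cos β, d − sin α − sin β) − atan2(2, p) = -0.530769 rad; t = (α − φ) mod 2π = 3.402369 rad, q = (β − φ) mod 2π = 2.089882 rad → L = 6.21·(3.402369 + 5.288307 + 2.089882) = 6.21·10.780558 = 66.947265 m
RLR: c = (6 − d² + 2cos(α−β) + 2d(sin α − sin β))/8 = -6.287708, |c| > 1 → infeasible
LRL: c = (6 − d² + 2cos(α−β) − 2d(sin α − sin β))/8 = -3.780219, |c| > 1 → infeasible
Shortest: RSL with L = 66.947265 m ≈ 66.9473 m
Convert RSL to answer units (arcs ×180/π): t = 3.402369·180/π = 194.9414°, p = ρ·p = 6.21·5.288307 = 32.8404 m, q = 2.089882·180/π = 119.7414°, L = 66.9473 m.

RSL: t = 194.9414°, p = 32.8404 m, q = 119.7414°, L = 66.9473 m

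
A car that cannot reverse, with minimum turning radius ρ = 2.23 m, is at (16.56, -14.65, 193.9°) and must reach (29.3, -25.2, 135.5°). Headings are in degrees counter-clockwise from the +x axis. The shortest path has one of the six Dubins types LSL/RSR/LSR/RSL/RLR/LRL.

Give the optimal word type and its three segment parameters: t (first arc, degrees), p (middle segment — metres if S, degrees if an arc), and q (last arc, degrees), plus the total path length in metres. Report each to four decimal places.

LSL: t = 122.9486°, p = 14.5861 m, q = 178.6514°, L = 26.3246 m

Let ψ = atan2(Δy, Δx) = atan2(-10.55, 12.74) = -39.6282° be the start→goal bearing.
Normalize: d = |goal − start| / ρ = 16.541164/2.23 = 7.417562, α = (θ_start − ψ) mod 360° = 233.5282° = 4.075835 rad, β = (θ_goal − ψ) mod 360° = 175.1282° = 3.056563 rad.
Common terms: sin α = -0.804149, cos α = -0.594427, sin β = 0.084927, cos β = -0.996387, cos(α−β) = 0.523986, d² = 55.020230. Work in radians in the unit-radius frame; every candidate has L = ρ·(t + p + q).
LSL: p² = 2 + d² − 2cos(α−β) + 2d(sin α − sin β) = 42.782701; p = √p² = 6.540849; φ = atan2(cos β − cos α, d + sin α − sin β) = -0.061493 rad; t = (φ − α) mod 2π = 2.145857 rad, q = (β − φ) mod 2π = 3.118056 rad → L = 2.23·(2.145857 + 6.540849 + 3.118056) = 2.23·11.804762 = 26.324619 m
RSR: p² = 2 + d² − 2cos(α−β) + 2d(sin β − sin α) = 69.161815; p = √p² = 8.316358; φ = atan2(cos α − cos β, d − sin α + sin β) = 0.048352 rad; t = (α − φ) mod 2π = 4.027483 rad, q = (φ − β) mod 2π = 3.274975 rad → L = 2.23·(4.027483 + 8.316358 + 3.274975) = 2.23·15.618816 = 34.829959 m
LSR: p² = d² − 2 + 2cos(α−β) + 2d(sin α + sin β) = 43.398450; p = √p² = 6.587750; φ = atan2(−cos α − cos β, d + sin α + sin β) − atan2(−2, p) = 0.527925 rad; t = (φ − α) mod 2π = 2.735274 rad, q = (φ − β) mod 2π = 3.754547 rad → L = 2.23·(2.735274 + 6.587750 + 3.754547) = 2.23·13.077571 = 29.162984 m
RSL: p² = d² − 2 + 2cos(α−β) − 2d(sin α + sin β) = 64.737952; p = √p² = 8.045990; φ = atan2(cos α + cos β, d − sin α − sin β) − atan2(2, p) = -0.436707 rad; t = (α − φ) mod 2π = 4.512542 rad, q = (β − φ) mod 2π = 3.493270 rad → L = 2.23·(4.512542 + 8.045990 + 3.493270) = 2.23·16.051802 = 35.795519 m
RLR: c = (6 − d² + 2cos(α−β) + 2d(sin α − sin β))/8 = -7.645227, |c| > 1 → infeasible
LRL: c = (6 − d² + 2cos(α−β) − 2d(sin α − sin β))/8 = -4.347838, |c| > 1 → infeasible
Shortest: LSL with L = 26.324619 m ≈ 26.3246 m
Convert LSL to answer units (arcs ×180/π): t = 2.145857·180/π = 122.9486°, p = ρ·p = 2.23·6.540849 = 14.5861 m, q = 3.118056·180/π = 178.6514°, L = 26.3246 m.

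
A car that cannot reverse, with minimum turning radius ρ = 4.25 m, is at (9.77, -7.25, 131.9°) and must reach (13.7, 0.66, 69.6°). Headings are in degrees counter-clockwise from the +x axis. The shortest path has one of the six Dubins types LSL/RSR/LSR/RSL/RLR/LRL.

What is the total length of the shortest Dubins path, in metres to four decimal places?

34.5657 m

Let ψ = atan2(Δy, Δx) = atan2(7.91, 3.93) = 63.5800° be the start→goal bearing.
Normalize: d = |goal − start| / ρ = 8.832497/4.25 = 2.078235, α = (θ_start − ψ) mod 360° = 68.3200° = 1.192409 rad, β = (θ_goal − ψ) mod 360° = 6.0200° = 0.105069 rad.
Common terms: sin α = 0.929262, cos α = 0.369422, sin β = 0.104876, cos β = 0.994485, cos(α−β) = 0.464842, d² = 4.319059. Work in radians in the unit-radius frame; every candidate has L = ρ·(t + p + q).
LSL: p² = 2 + d² − 2cos(α−β) + 2d(sin α − sin β) = 8.815910; p = √p² = 2.969160; φ = atan2(cos β − cos α, d + sin α − sin β) = 0.212105 rad; t = (φ − α) mod 2π = 5.302882 rad, q = (β − φ) mod 2π = 6.176149 rad → L = 4.25·(5.302882 + 2.969160 + 6.176149) = 4.25·14.448190 = 61.404808 m
RSR: p² = 2 + d² − 2cos(α−β) + 2d(sin β − sin α) = 1.962840; p = √p² = 1.401014; φ = atan2(cos α − cos β, d − sin α + sin β) = -0.462459 rad; t = (α − φ) mod 2π = 1.654868 rad, q = (φ − β) mod 2π = 5.715657 rad → L = 4.25·(1.654868 + 1.401014 + 5.715657) = 4.25·8.771539 = 37.279042 m
LSR: p² = d² − 2 + 2cos(α−β) + 2d(sin α + sin β) = 7.547102; p = √p² = 2.747199; φ = atan2(−cos α − cos β, d + sin α + sin β) − atan2(−2, p) = 0.216265 rad; t = (φ − α) mod 2π = 5.307042 rad, q = (φ − β) mod 2π = 0.111197 rad → L = 4.25·(5.307042 + 2.747199 + 0.111197) = 4.25·8.165437 = 34.703108 m
RSL: p² = d² − 2 + 2cos(α−β) − 2d(sin α + sin β) = -1.049616 < 0 → infeasible
RLR: c = (6 − d² + 2cos(α−β) + 2d(sin α − sin β))/8 = 0.754645; p = 2π − arccos c = 5.567502 rad; φ = atan2(cos α − cos β, d − sin α + sin β) = -0.462459 rad; t = (α − φ + p/2) mod 2π = 4.438619 rad, q = (α − β − t + p) mod 2π = 2.216223 rad → L = 4.25·(4.438619 + 5.567502 + 2.216223) = 4.25·12.222344 = 51.944962 m
LRL: c = (6 − d² + 2cos(α−β) − 2d(sin α − sin β))/8 = -0.101989; p = 2π − arccos c = 4.610223 rad; φ = atan2(cos β − cos α, d + sin α − sin β) = 0.212105 rad; t = (φ − α + p/2) mod 2π = 1.324808 rad, q = (β − α − t + p) mod 2π = 2.198075 rad → L = 4.25·(1.324808 + 4.610223 + 2.198075) = 4.25·8.133105 = 34.565697 m
Shortest: LRL with L = 34.565697 m ≈ 34.5657 m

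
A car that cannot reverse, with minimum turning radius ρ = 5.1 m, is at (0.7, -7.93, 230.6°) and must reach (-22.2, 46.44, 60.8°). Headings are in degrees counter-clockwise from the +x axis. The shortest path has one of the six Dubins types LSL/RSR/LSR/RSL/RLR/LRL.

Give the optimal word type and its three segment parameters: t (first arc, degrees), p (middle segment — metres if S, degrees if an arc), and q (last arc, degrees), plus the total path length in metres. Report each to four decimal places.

RSR: t = 123.9940°, p = 50.7619 m, q = 45.8060°, L = 65.8761 m

Let ψ = atan2(Δy, Δx) = atan2(54.37, -22.90) = 112.8402° be the start→goal bearing.
Normalize: d = |goal − start| / ρ = 58.995821/5.1 = 11.567808, α = (θ_start − ψ) mod 360° = 117.7598° = 2.055295 rad, β = (θ_goal − ψ) mod 360° = 307.9598° = 5.374912 rad.
Common terms: sin α = 0.884908, cos α = -0.465765, sin β = -0.788443, cos β = 0.615108, cos(α−β) = -0.984196, d² = 133.814183. Work in radians in the unit-radius frame; every candidate has L = ρ·(t + p + q).
LSL: p² = 2 + d² − 2cos(α−β) + 2d(sin α − sin β) = 176.496591; p = √p² = 13.285202; φ = atan2(cos β − cos α, d + sin α − sin β) = 0.081449 rad; t = (φ − α) mod 2π = 4.309339 rad, q = (β − φ) mod 2π = 5.293462 rad → L = 5.1·(4.309339 + 13.285202 + 5.293462) = 5.1·22.888003 = 116.728818 m
RSR: p² = 2 + d² − 2cos(α−β) + 2d(sin β − sin α) = 99.068558; p = √p² = 9.953319; φ = atan2(cos α − cos β, d − sin α + sin β) = -0.108809 rad; t = (α − φ) mod 2π = 2.164104 rad, q = (φ − β) mod 2π = 0.799465 rad → L = 5.1·(2.164104 + 9.953319 + 0.799465) = 5.1·12.916888 = 65.876129 m
LSR: p² = d² − 2 + 2cos(α−β) + 2d(sin α + sin β) = 132.077577; p = √p² = 11.492501; φ = atan2(−cos α − cos β, d + sin α + sin β) − atan2(−2, p) = 0.159498 rad; t = (φ − α) mod 2π = 4.387388 rad, q = (φ − β) mod 2π = 1.067772 rad → L = 5.1·(4.387388 + 11.492501 + 1.067772) = 5.1·16.947661 = 86.433071 m
RSL: p² = d² − 2 + 2cos(α−β) − 2d(sin α + sin β) = 127.614007; p = √p² = 11.296637; φ = atan2(cos α + cos β, d − sin α − sin β) − atan2(2, p) = -0.162210 rad; t = (α − φ) mod 2π = 2.217505 rad, q = (β − φ) mod 2π = 5.537122 rad → L = 5.1·(2.217505 + 11.296637 + 5.537122) = 5.1·19.051264 = 97.161447 m
RLR: c = (6 − d² + 2cos(α−β) + 2d(sin α − sin β))/8 = -11.383570, |c| > 1 → infeasible
LRL: c = (6 − d² + 2cos(α−β) − 2d(sin α − sin β))/8 = -21.062074, |c| > 1 → infeasible
Shortest: RSR with L = 65.876129 m ≈ 65.8761 m
Convert RSR to answer units (arcs ×180/π): t = 2.164104·180/π = 123.9940°, p = ρ·p = 5.1·9.953319 = 50.7619 m, q = 0.799465·180/π = 45.8060°, L = 65.8761 m.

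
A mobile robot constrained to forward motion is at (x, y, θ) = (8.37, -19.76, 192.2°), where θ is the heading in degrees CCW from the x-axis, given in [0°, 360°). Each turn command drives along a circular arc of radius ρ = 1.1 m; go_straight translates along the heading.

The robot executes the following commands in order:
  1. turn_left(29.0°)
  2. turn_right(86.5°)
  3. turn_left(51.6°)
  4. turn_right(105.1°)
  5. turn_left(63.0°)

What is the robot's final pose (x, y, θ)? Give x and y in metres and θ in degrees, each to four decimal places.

set_pose: (x, y, θ) = (8.3700, -19.7600, 192.2000°), ρ = 1.1
turn_left(29.0°): centre at ρ to the left, rotate +29.0° → (7.8779, -20.0075, 221.2000°)
turn_right(86.5°): centre at ρ to the right, rotate −86.5° → (6.3715, -19.9536, 134.7000°)
turn_left(51.6°): centre at ρ to the left, rotate +51.6° → (5.4689, -19.6340, 186.3000°)
turn_right(105.1°): centre at ρ to the right, rotate −105.1° → (4.2611, -18.3723, 81.2000°)
turn_left(63.0°): centre at ρ to the left, rotate +63.0° → (3.8175, -17.3119, 144.2000°)

(3.8175, -17.3119, 144.2000°)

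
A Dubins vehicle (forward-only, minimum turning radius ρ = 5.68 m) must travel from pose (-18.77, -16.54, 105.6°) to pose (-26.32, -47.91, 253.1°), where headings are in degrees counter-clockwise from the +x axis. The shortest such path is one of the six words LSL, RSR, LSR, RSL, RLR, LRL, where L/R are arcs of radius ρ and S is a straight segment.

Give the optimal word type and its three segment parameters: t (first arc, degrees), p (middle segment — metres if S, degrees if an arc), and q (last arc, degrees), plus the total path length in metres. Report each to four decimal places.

LSR: t = 172.3909°, p = 26.8731 m, q = 24.8909°, L = 46.4305 m

Let ψ = atan2(Δy, Δx) = atan2(-31.37, -7.55) = -103.5323° be the start→goal bearing.
Normalize: d = |goal − start| / ρ = 32.265762/5.68 = 5.680592, α = (θ_start − ψ) mod 360° = 209.1323° = 3.650048 rad, β = (θ_goal − ψ) mod 360° = 356.6323° = 6.224409 rad.
Common terms: sin α = -0.486828, cos α = -0.873498, sin β = -0.058743, cos β = 0.998273, cos(α−β) = -0.843391, d² = 32.269124. Work in radians in the unit-radius frame; every candidate has L = ρ·(t + p + q).
LSL: p² = 2 + d² − 2cos(α−β) + 2d(sin α − sin β) = 31.092349; p = √p² = 5.576051; φ = atan2(cos β − cos α, d + sin α − sin β) = 0.342327 rad; t = (φ − α) mod 2π = 2.975465 rad, q = (β − φ) mod 2π = 5.882081 rad → L = 5.68·(2.975465 + 5.576051 + 5.882081) = 5.68·14.433597 = 81.982833 m
RSR: p² = 2 + d² − 2cos(α−β) + 2d(sin β − sin α) = 40.819466; p = √p² = 6.389011; φ = atan2(cos α − cos β, d − sin α + sin β) = -0.297329 rad; t = (α − φ) mod 2π = 3.947377 rad, q = (φ − β) mod 2π = 6.044633 rad → L = 5.68·(3.947377 + 6.389011 + 6.044633) = 5.68·16.381021 = 93.044201 m
LSR: p² = d² − 2 + 2cos(α−β) + 2d(sin α + sin β) = 22.384004; p = √p² = 4.731174; φ = atan2(−cos α − cos β, d + sin α + sin β) − atan2(−2, p) = 0.375651 rad; t = (φ − α) mod 2π = 3.008788 rad, q = (φ − β) mod 2π = 0.434427 rad → L = 5.68·(3.008788 + 4.731174 + 0.434427) = 5.68·8.174389 = 46.430530 m
RSL: p² = d² − 2 + 2cos(α−β) − 2d(sin α + sin β) = 34.780679; p = √p² = 5.897515; φ = atan2(cos α + cos β, d − sin α − sin β) − atan2(2, p) = -0.306917 rad; t = (α − φ) mod 2π = 3.956965 rad, q = (β − φ) mod 2π = 0.248140 rad → L = 5.68·(3.956965 + 5.897515 + 0.248140) = 5.68·10.102620 = 57.382880 m
RLR: c = (6 − d² + 2cos(α−β) + 2d(sin α − sin β))/8 = -4.102433, |c| > 1 → infeasible
LRL: c = (6 − d² + 2cos(α−β) − 2d(sin α − sin β))/8 = -2.886544, |c| > 1 → infeasible
Shortest: LSR with L = 46.430530 m ≈ 46.4305 m
Convert LSR to answer units (arcs ×180/π): t = 3.008788·180/π = 172.3909°, p = ρ·p = 5.68·4.731174 = 26.8731 m, q = 0.434427·180/π = 24.8909°, L = 46.4305 m.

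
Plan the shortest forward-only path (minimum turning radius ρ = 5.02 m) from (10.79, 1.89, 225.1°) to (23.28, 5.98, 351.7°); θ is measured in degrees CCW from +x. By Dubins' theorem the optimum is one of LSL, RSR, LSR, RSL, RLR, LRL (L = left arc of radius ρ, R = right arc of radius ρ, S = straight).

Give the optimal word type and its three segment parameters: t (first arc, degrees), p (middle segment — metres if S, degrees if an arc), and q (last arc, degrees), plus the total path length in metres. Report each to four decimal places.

Let ψ = atan2(Δy, Δx) = atan2(4.09, 12.49) = 18.1317° be the start→goal bearing.
Normalize: d = |goal − start| / ρ = 13.142610/5.02 = 2.618050, α = (θ_start − ψ) mod 360° = 206.9683° = 3.612279 rad, β = (θ_goal − ψ) mod 360° = 333.5683° = 5.821866 rad.
Common terms: sin α = -0.453498, cos α = -0.891257, sin β = -0.445130, cos β = 0.895466, cos(α−β) = -0.596225, d² = 6.854185. Work in radians in the unit-radius frame; every candidate has L = ρ·(t + p + q).
LSL: p² = 2 + d² − 2cos(α−β) + 2d(sin α − sin β) = 10.002818; p = √p² = 3.162723; φ = atan2(cos β − cos α, d + sin α − sin β) = 0.600351 rad; t = (φ − α) mod 2π = 3.271257 rad, q = (β − φ) mod 2π = 5.221515 rad → L = 5.02·(3.271257 + 3.162723 + 5.221515) = 5.02·11.655495 = 58.510586 m
RSR: p² = 2 + d² − 2cos(α−β) + 2d(sin β − sin α) = 10.090452; p = √p² = 3.176547; φ = atan2(cos α − cos β, d − sin α + sin β) = -0.597374 rad; t = (α − φ) mod 2π = 4.209653 rad, q = (φ − β) mod 2π = 6.147130 rad → L = 5.02·(4.209653 + 3.176547 + 6.147130) = 5.02·13.533331 = 67.937321 m
LSR: p² = d² − 2 + 2cos(α−β) + 2d(sin α + sin β) = -1.043571 < 0 → infeasible
RSL: p² = d² − 2 + 2cos(α−β) − 2d(sin α + sin β) = 8.367042; p = √p² = 2.892584; φ = atan2(cos α + cos β, d − sin α − sin β) − atan2(2, p) = -0.603750 rad; t = (α − φ) mod 2π = 4.216029 rad, q = (β − φ) mod 2π = 0.142430 rad → L = 5.02·(4.216029 + 2.892584 + 0.142430) = 5.02·7.251043 = 36.400237 m
RLR: c = (6 − d² + 2cos(α−β) + 2d(sin α − sin β))/8 = -0.261306; p = 2π − arccos c = 4.448014 rad; φ = atan2(cos α − cos β, d − sin α + sin β) = -0.597374 rad; t = (α − φ + p/2) mod 2π = 0.150475 rad, q = (α − β − t + p) mod 2π = 2.087952 rad → L = 5.02·(0.150475 + 4.448014 + 2.087952) = 5.02·6.686440 = 33.565930 m
LRL: c = (6 − d² + 2cos(α−β) − 2d(sin α − sin β))/8 = -0.250352; p = 2π − arccos c = 4.459345 rad; φ = atan2(cos β − cos α, d + sin α − sin β) = 0.600351 rad; t = (φ − α + p/2) mod 2π = 5.500929 rad, q = (β − α − t + p) mod 2π = 1.168002 rad → L = 5.02·(5.500929 + 4.459345 + 1.168002) = 5.02·11.128277 = 55.863949 m
Shortest: RLR with L = 33.565930 m ≈ 33.5659 m
Convert RLR to answer units (arcs ×180/π): t = 0.150475·180/π = 8.6216°, p = 4.448014·180/π = 254.8524°, q = 2.087952·180/π = 119.6308°, L = 33.5659 m.

RLR: t = 8.6216°, p = 254.8524°, q = 119.6308°, L = 33.5659 m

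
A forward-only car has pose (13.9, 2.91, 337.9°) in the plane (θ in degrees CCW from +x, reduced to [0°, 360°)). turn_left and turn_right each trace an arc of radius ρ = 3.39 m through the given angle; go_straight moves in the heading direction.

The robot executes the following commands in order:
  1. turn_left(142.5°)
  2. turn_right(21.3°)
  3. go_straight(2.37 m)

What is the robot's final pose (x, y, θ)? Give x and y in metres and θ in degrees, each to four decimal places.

set_pose: (x, y, θ) = (13.9000, 2.9100, 337.9000°), ρ = 3.39
turn_left(142.5°): centre at ρ to the left, rotate +142.5° → (18.0993, 7.7664, 480.4000° ≡ 120.4000°)
turn_right(21.3°): centre at ρ to the right, rotate −21.3° → (17.6759, 8.9457, 99.1000°)
go_straight(2.37): x += 2.37·cos θ, y += 2.37·sin θ → (17.3011, 11.2859, 99.1000°)

(17.3011, 11.2859, 99.1000°)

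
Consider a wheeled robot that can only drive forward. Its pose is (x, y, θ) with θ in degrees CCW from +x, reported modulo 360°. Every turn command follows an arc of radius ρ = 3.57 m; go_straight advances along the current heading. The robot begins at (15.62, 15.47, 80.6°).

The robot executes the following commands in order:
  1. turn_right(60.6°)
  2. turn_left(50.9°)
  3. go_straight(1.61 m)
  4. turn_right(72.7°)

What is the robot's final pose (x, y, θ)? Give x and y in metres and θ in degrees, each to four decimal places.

set_pose: (x, y, θ) = (15.6200, 15.4700, 80.6000°), ρ = 3.57
turn_right(60.6°): centre at ρ to the right, rotate −60.6° → (17.9211, 18.2416, 20.0000°)
turn_left(50.9°): centre at ρ to the left, rotate +50.9° → (20.0735, 20.4282, 70.9000°)
go_straight(1.61): x += 1.61·cos θ, y += 1.61·sin θ → (20.6003, 21.9495, 70.9000°)
turn_right(72.7°): centre at ρ to the right, rotate −72.7° → (24.0859, 24.3496, -1.8000° ≡ 358.2000°)

(24.0859, 24.3496, 358.2000°)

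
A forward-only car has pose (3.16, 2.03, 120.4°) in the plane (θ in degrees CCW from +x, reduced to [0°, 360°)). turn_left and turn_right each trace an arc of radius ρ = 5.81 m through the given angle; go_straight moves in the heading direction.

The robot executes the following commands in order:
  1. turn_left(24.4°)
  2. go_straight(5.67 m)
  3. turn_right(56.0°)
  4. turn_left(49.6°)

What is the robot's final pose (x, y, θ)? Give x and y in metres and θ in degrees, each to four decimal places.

(-7.5463, 16.4416, 138.4000°)

set_pose: (x, y, θ) = (3.1600, 2.0300, 120.4000°), ρ = 5.81
turn_left(24.4°): centre at ρ to the left, rotate +24.4° → (1.4979, 3.8376, 144.8000°)
go_straight(5.67): x += 5.67·cos θ, y += 5.67·sin θ → (-3.1353, 7.1059, 144.8000°)
turn_right(56.0°): centre at ρ to the right, rotate −56.0° → (-5.5950, 11.9752, 88.8000°)
turn_left(49.6°): centre at ρ to the left, rotate +49.6° → (-7.5463, 16.4416, 138.4000°)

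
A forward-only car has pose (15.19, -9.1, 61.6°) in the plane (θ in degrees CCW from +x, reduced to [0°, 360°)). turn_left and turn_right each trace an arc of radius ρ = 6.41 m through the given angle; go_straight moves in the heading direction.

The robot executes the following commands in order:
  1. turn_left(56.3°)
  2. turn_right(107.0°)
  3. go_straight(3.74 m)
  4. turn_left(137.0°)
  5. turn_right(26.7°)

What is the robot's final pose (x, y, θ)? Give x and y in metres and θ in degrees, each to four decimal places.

(23.4593, 20.7831, 121.2000°)

set_pose: (x, y, θ) = (15.1900, -9.1000, 61.6000°), ρ = 6.41
turn_left(56.3°): centre at ρ to the left, rotate +56.3° → (15.2164, -3.0518, 117.9000°)
turn_right(107.0°): centre at ρ to the right, rotate −107.0° → (19.6692, 6.2420, 10.9000°)
go_straight(3.74): x += 3.74·cos θ, y += 3.74·sin θ → (23.3418, 6.9492, 10.9000°)
turn_left(137.0°): centre at ρ to the left, rotate +137.0° → (25.5359, 18.6736, 147.9000°)
turn_right(26.7°): centre at ρ to the right, rotate −26.7° → (23.4593, 20.7831, 121.2000°)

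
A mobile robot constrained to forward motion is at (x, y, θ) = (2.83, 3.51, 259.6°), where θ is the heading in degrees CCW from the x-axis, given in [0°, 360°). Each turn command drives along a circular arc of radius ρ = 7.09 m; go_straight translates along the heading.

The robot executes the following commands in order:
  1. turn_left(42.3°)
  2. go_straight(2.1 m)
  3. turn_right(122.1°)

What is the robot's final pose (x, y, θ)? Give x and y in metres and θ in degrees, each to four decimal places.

(-1.1499, -14.1359, 179.8000°)

set_pose: (x, y, θ) = (2.8300, 3.5100, 259.6000°), ρ = 7.09
turn_left(42.3°): centre at ρ to the left, rotate +42.3° → (3.7843, -1.5165, 301.9000°)
go_straight(2.1): x += 2.1·cos θ, y += 2.1·sin θ → (4.8940, -3.2993, 301.9000°)
turn_right(122.1°): centre at ρ to the right, rotate −122.1° → (-1.1499, -14.1359, 179.8000°)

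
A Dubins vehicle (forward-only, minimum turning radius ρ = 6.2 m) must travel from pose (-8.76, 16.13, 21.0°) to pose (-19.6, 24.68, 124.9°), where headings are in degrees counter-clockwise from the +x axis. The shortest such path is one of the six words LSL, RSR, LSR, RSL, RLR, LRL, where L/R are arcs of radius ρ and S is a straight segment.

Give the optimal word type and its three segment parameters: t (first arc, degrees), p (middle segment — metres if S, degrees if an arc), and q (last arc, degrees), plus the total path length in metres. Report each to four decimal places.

Let ψ = atan2(Δy, Δx) = atan2(8.55, -10.84) = 141.7356° be the start→goal bearing.
Normalize: d = |goal − start| / ρ = 13.806089/6.2 = 2.226789, α = (θ_start − ψ) mod 360° = 239.2644° = 4.175952 rad, β = (θ_goal − ψ) mod 360° = 343.1644° = 5.989349 rad.
Common terms: sin α = -0.859535, cos α = -0.511076, sin β = -0.289626, cos β = 0.957140, cos(α−β) = -0.240228, d² = 4.958587. Work in radians in the unit-radius frame; every candidate has L = ρ·(t + p + q).
LSL: p² = 2 + d² − 2cos(α−β) + 2d(sin α − sin β) = 4.900907; p = √p² = 2.213799; φ = atan2(cos β − cos α, d + sin α − sin β) = 0.725101 rad; t = (φ − α) mod 2π = 2.832334 rad, q = (β − φ) mod 2π = 5.264248 rad → L = 6.2·(2.832334 + 2.213799 + 5.264248) = 6.2·10.310382 = 63.924367 m
RSR: p² = 2 + d² − 2cos(α−β) + 2d(sin β − sin α) = 9.977180; p = √p² = 3.158667; φ = atan2(cos α − cos β, d − sin α + sin β) = -0.483433 rad; t = (α − φ) mod 2π = 4.659385 rad, q = (φ − β) mod 2π = 6.093588 rad → L = 6.2·(4.659385 + 3.158667 + 6.093588) = 6.2·13.911641 = 86.252174 m
LSR: p² = d² − 2 + 2cos(α−β) + 2d(sin α + sin β) = -2.639746 < 0 → infeasible
RSL: p² = d² − 2 + 2cos(α−β) − 2d(sin α + sin β) = 7.596009; p = √p² = 2.756086; φ = atan2(cos α + cos β, d − sin α − sin β) − atan2(2, p) = -0.496376 rad; t = (α − φ) mod 2π = 4.672329 rad, q = (β − φ) mod 2π = 0.202540 rad → L = 6.2·(4.672329 + 2.756086 + 0.202540) = 6.2·7.630955 = 47.311921 m
RLR: c = (6 − d² + 2cos(α−β) + 2d(sin α − sin β))/8 = -0.247147; p = 2π − arccos c = 4.462654 rad; φ = atan2(cos α − cos β, d − sin α + sin β) = -0.483433 rad; t = (α − φ + p/2) mod 2π = 0.607527 rad, q = (α − β − t + p) mod 2π = 2.041730 rad → L = 6.2·(0.607527 + 4.462654 + 2.041730) = 6.2·7.111910 = 44.093844 m
LRL: c = (6 − d² + 2cos(α−β) − 2d(sin α − sin β))/8 = 0.387387; p = 2π − arccos c = 5.110184 rad; φ = atan2(cos β − cos α, d + sin α − sin β) = 0.725101 rad; t = (φ − α + p/2) mod 2π = 5.387426 rad, q = (β − α − t + p) mod 2π = 1.536155 rad → L = 6.2·(5.387426 + 5.110184 + 1.536155) = 6.2·12.033765 = 74.609345 m
Shortest: RLR with L = 44.093844 m ≈ 44.0938 m
Convert RLR to answer units (arcs ×180/π): t = 0.607527·180/π = 34.8087°, p = 4.462654·180/π = 255.6912°, q = 2.041730·180/π = 116.9825°, L = 44.0938 m.

RLR: t = 34.8087°, p = 255.6912°, q = 116.9825°, L = 44.0938 m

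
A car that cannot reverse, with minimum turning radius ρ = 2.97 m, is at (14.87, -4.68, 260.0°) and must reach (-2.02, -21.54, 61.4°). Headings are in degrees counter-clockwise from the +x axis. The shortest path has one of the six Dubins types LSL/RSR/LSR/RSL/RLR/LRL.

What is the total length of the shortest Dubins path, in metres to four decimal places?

Let ψ = atan2(Δy, Δx) = atan2(-16.86, -16.89) = -135.0509° be the start→goal bearing.
Normalize: d = |goal − start| / ρ = 23.864863/2.97 = 8.035308, α = (θ_start − ψ) mod 360° = 35.0509° = 0.611754 rad, β = (θ_goal − ψ) mod 360° = 196.4509° = 3.428716 rad.
Common terms: sin α = 0.574304, cos α = 0.818642, sin β = -0.283194, cos β = -0.959063, cos(α−β) = -0.947768, d² = 64.566167. Work in radians in the unit-radius frame; every candidate has L = ρ·(t + p + q).
LSL: p² = 2 + d² − 2cos(α−β) + 2d(sin α − sin β) = 82.242230; p = √p² = 9.068750; φ = atan2(cos β − cos α, d + sin α − sin β) = -0.197303 rad; t = (φ − α) mod 2π = 5.474128 rad, q = (β − φ) mod 2π = 3.626018 rad → L = 2.97·(5.474128 + 9.068750 + 3.626018) = 2.97·18.168897 = 53.961624 m
RSR: p² = 2 + d² − 2cos(α−β) + 2d(sin β − sin α) = 54.681177; p = √p² = 7.394672; φ = atan2(cos α − cos β, d − sin α + sin β) = 0.242781 rad; t = (α − φ) mod 2π = 0.368973 rad, q = (φ − β) mod 2π = 3.097251 rad → L = 2.97·(0.368973 + 7.394672 + 3.097251) = 2.97·10.860896 = 32.256861 m
LSR: p² = d² − 2 + 2cos(α−β) + 2d(sin α + sin β) = 65.348951; p = √p² = 8.083870; φ = atan2(−cos α − cos β, d + sin α + sin β) − atan2(−2, p) = 0.259399 rad; t = (φ − α) mod 2π = 5.930830 rad, q = (φ − β) mod 2π = 3.113869 rad → L = 2.97·(5.930830 + 8.083870 + 3.113869) = 2.97·17.128569 = 50.871849 m
RSL: p² = d² − 2 + 2cos(α−β) − 2d(sin α + sin β) = 55.992309; p = √p² = 7.482801; φ = atan2(cos α + cos β, d − sin α − sin β) − atan2(2, p) = -0.279305 rad; t = (α − φ) mod 2π = 0.891059 rad, q = (β − φ) mod 2π = 3.708020 rad → L = 2.97·(0.891059 + 7.482801 + 3.708020) = 2.97·12.081880 = 35.883185 m
RLR: c = (6 − d² + 2cos(α−β) + 2d(sin α − sin β))/8 = -5.835147, |c| > 1 → infeasible
LRL: c = (6 − d² + 2cos(α−β) − 2d(sin α − sin β))/8 = -9.280279, |c| > 1 → infeasible
Shortest: RSR with L = 32.256861 m ≈ 32.2569 m

32.2569 m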